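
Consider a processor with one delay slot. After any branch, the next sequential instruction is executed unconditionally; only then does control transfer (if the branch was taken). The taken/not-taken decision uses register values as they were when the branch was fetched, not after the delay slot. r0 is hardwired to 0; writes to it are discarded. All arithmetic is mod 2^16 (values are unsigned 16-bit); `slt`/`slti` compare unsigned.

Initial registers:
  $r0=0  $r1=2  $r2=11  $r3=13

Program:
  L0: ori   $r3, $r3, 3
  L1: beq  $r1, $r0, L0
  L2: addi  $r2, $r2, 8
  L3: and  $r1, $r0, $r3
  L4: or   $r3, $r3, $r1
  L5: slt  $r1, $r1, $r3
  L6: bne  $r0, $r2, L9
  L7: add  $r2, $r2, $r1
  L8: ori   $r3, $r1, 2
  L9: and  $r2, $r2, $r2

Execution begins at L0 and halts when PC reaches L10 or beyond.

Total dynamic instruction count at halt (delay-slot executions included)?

9

PC=0  ori   $r3, $r3, 3      | $r0=0 $r1=2 $r2=11 $r3=15
PC=1  beq  $r1, $r0, L0      | $r0=0 $r1=2 $r2=11 $r3=15  [not taken]
PC=2  addi  $r2, $r2, 8      | $r0=0 $r1=2 $r2=19 $r3=15
PC=3  and  $r1, $r0, $r3     | $r0=0 $r1=0 $r2=19 $r3=15
PC=4  or   $r3, $r3, $r1     | $r0=0 $r1=0 $r2=19 $r3=15
PC=5  slt  $r1, $r1, $r3     | $r0=0 $r1=1 $r2=19 $r3=15
PC=6  bne  $r0, $r2, L9      | $r0=0 $r1=1 $r2=19 $r3=15  [TAKEN]
PC=7  add  $r2, $r2, $r1     | $r0=0 $r1=1 $r2=20 $r3=15
PC=9  and  $r2, $r2, $r2     | $r0=0 $r1=1 $r2=20 $r3=15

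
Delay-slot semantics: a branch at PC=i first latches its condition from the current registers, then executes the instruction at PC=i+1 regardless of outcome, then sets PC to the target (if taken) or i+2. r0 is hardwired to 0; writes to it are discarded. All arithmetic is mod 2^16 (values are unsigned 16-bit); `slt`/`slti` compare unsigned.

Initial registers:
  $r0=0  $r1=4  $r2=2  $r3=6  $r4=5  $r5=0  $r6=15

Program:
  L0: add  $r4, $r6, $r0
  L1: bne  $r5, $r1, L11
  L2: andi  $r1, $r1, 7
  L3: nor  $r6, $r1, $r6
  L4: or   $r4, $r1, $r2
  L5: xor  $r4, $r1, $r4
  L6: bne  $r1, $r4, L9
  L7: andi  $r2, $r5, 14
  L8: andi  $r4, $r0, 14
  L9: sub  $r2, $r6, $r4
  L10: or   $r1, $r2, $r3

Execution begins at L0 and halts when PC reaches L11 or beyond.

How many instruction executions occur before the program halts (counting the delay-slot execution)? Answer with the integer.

[0] add  $r4, $r6, $r0  →  {$r0:0, $r1:4, $r2:2, $r3:6, $r4:15, $r5:0, $r6:15}
[1] bne  $r5, $r1, L11  →  {$r0:0, $r1:4, $r2:2, $r3:6, $r4:15, $r5:0, $r6:15}  ⟨branch taken⟩
[2] andi  $r1, $r1, 7  →  {$r0:0, $r1:4, $r2:2, $r3:6, $r4:15, $r5:0, $r6:15}

3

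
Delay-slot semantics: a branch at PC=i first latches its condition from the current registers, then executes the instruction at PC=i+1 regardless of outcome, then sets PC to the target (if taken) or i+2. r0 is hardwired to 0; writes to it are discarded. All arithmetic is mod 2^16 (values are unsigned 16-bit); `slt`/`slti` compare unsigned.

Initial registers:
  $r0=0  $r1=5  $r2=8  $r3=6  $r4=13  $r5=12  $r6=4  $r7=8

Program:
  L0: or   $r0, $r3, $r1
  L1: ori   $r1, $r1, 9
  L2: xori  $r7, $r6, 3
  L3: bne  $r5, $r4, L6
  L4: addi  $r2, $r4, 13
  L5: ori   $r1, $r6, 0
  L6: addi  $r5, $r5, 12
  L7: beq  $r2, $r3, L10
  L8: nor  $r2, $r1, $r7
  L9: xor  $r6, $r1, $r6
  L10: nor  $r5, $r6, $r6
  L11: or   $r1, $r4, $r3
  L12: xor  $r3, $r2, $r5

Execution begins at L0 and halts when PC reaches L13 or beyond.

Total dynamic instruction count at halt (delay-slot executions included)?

[0] or   $r0, $r3, $r1  →  {$r0:0, $r1:5, $r2:8, $r3:6, $r4:13, $r5:12, $r6:4, $r7:8}
[1] ori   $r1, $r1, 9  →  {$r0:0, $r1:13, $r2:8, $r3:6, $r4:13, $r5:12, $r6:4, $r7:8}
[2] xori  $r7, $r6, 3  →  {$r0:0, $r1:13, $r2:8, $r3:6, $r4:13, $r5:12, $r6:4, $r7:7}
[3] bne  $r5, $r4, L6  →  {$r0:0, $r1:13, $r2:8, $r3:6, $r4:13, $r5:12, $r6:4, $r7:7}  ⟨branch taken⟩
[4] addi  $r2, $r4, 13  →  {$r0:0, $r1:13, $r2:26, $r3:6, $r4:13, $r5:12, $r6:4, $r7:7}
[6] addi  $r5, $r5, 12  →  {$r0:0, $r1:13, $r2:26, $r3:6, $r4:13, $r5:24, $r6:4, $r7:7}
[7] beq  $r2, $r3, L10  →  {$r0:0, $r1:13, $r2:26, $r3:6, $r4:13, $r5:24, $r6:4, $r7:7}  ⟨branch fallthrough⟩
[8] nor  $r2, $r1, $r7  →  {$r0:0, $r1:13, $r2:65520, $r3:6, $r4:13, $r5:24, $r6:4, $r7:7}
[9] xor  $r6, $r1, $r6  →  {$r0:0, $r1:13, $r2:65520, $r3:6, $r4:13, $r5:24, $r6:9, $r7:7}
[10] nor  $r5, $r6, $r6  →  {$r0:0, $r1:13, $r2:65520, $r3:6, $r4:13, $r5:65526, $r6:9, $r7:7}
[11] or   $r1, $r4, $r3  →  {$r0:0, $r1:15, $r2:65520, $r3:6, $r4:13, $r5:65526, $r6:9, $r7:7}
[12] xor  $r3, $r2, $r5  →  {$r0:0, $r1:15, $r2:65520, $r3:6, $r4:13, $r5:65526, $r6:9, $r7:7}

12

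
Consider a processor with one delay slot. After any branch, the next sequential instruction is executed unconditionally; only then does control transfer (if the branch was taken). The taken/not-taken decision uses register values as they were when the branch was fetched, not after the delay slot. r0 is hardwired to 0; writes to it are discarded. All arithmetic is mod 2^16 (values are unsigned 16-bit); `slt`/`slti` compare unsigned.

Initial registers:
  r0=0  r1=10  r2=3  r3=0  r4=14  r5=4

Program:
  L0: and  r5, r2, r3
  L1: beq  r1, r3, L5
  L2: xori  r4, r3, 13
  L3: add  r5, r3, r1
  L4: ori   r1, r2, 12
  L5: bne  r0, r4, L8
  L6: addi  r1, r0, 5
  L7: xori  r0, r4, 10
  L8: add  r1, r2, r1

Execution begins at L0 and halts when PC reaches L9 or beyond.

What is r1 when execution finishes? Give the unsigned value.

#0 and  r5, r2, r3 ; 0/10/3/0/14/0
#1 beq  r1, r3, L5 ; 0/10/3/0/14/0 ; →fallthru
#2 xori  r4, r3, 13 ; 0/10/3/0/13/0
#3 add  r5, r3, r1 ; 0/10/3/0/13/10
#4 ori   r1, r2, 12 ; 0/15/3/0/13/10
#5 bne  r0, r4, L8 ; 0/15/3/0/13/10 ; →target
#6 addi  r1, r0, 5 ; 0/5/3/0/13/10
#8 add  r1, r2, r1 ; 0/8/3/0/13/10

8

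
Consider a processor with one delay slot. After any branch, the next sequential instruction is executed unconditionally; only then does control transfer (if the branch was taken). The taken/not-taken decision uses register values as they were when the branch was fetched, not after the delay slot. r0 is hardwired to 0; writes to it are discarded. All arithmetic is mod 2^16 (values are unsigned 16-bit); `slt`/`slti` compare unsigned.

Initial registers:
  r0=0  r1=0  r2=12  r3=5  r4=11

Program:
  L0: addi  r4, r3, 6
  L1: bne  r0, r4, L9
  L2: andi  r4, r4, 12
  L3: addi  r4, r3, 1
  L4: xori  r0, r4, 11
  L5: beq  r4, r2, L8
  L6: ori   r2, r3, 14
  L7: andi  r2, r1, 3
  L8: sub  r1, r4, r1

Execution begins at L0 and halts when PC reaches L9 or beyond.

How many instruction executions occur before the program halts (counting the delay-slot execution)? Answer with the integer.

3

  step pc=0: addi  r4, r3, 6  regs=(0,0,12,5,11)
  step pc=1: bne  r0, r4, L9  cond=T  regs=(0,0,12,5,11)
  step pc=2: andi  r4, r4, 12  regs=(0,0,12,5,8)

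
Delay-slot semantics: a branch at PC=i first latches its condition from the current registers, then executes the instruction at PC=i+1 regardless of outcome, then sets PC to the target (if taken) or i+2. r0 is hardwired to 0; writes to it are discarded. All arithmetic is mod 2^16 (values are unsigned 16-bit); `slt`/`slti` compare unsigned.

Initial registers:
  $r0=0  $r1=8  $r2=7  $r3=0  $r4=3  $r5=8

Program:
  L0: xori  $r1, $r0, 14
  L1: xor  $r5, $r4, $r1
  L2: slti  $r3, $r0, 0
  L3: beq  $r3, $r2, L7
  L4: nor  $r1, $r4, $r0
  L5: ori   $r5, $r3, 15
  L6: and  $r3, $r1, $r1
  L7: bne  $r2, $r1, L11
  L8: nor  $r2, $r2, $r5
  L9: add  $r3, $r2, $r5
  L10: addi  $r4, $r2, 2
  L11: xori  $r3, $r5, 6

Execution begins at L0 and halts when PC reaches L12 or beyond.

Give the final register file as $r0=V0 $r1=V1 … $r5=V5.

$r0=0 $r1=65532 $r2=65520 $r3=9 $r4=3 $r5=15

#0 xori  $r1, $r0, 14 ; 0/14/7/0/3/8
#1 xor  $r5, $r4, $r1 ; 0/14/7/0/3/13
#2 slti  $r3, $r0, 0 ; 0/14/7/0/3/13
#3 beq  $r3, $r2, L7 ; 0/14/7/0/3/13 ; →fallthru
#4 nor  $r1, $r4, $r0 ; 0/65532/7/0/3/13
#5 ori   $r5, $r3, 15 ; 0/65532/7/0/3/15
#6 and  $r3, $r1, $r1 ; 0/65532/7/65532/3/15
#7 bne  $r2, $r1, L11 ; 0/65532/7/65532/3/15 ; →target
#8 nor  $r2, $r2, $r5 ; 0/65532/65520/65532/3/15
#11 xori  $r3, $r5, 6 ; 0/65532/65520/9/3/15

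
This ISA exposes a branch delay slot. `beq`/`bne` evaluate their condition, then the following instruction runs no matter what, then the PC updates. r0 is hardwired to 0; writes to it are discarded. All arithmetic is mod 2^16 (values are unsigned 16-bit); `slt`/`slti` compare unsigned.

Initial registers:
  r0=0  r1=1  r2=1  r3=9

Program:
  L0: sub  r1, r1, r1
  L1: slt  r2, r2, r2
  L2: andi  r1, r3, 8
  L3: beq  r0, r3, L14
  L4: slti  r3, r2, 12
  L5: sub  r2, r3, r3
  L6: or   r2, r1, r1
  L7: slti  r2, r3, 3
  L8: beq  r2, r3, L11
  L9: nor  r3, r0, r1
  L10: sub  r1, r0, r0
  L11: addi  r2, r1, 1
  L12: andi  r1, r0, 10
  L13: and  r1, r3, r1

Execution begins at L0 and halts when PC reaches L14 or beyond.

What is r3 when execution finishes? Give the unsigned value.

PC=0  sub  r1, r1, r1        | r0=0 r1=0 r2=1 r3=9
PC=1  slt  r2, r2, r2        | r0=0 r1=0 r2=0 r3=9
PC=2  andi  r1, r3, 8        | r0=0 r1=8 r2=0 r3=9
PC=3  beq  r0, r3, L14       | r0=0 r1=8 r2=0 r3=9  [not taken]
PC=4  slti  r3, r2, 12       | r0=0 r1=8 r2=0 r3=1
PC=5  sub  r2, r3, r3        | r0=0 r1=8 r2=0 r3=1
PC=6  or   r2, r1, r1        | r0=0 r1=8 r2=8 r3=1
PC=7  slti  r2, r3, 3        | r0=0 r1=8 r2=1 r3=1
PC=8  beq  r2, r3, L11       | r0=0 r1=8 r2=1 r3=1  [TAKEN]
PC=9  nor  r3, r0, r1        | r0=0 r1=8 r2=1 r3=65527
PC=11 addi  r2, r1, 1        | r0=0 r1=8 r2=9 r3=65527
PC=12 andi  r1, r0, 10       | r0=0 r1=0 r2=9 r3=65527
PC=13 and  r1, r3, r1        | r0=0 r1=0 r2=9 r3=65527

65527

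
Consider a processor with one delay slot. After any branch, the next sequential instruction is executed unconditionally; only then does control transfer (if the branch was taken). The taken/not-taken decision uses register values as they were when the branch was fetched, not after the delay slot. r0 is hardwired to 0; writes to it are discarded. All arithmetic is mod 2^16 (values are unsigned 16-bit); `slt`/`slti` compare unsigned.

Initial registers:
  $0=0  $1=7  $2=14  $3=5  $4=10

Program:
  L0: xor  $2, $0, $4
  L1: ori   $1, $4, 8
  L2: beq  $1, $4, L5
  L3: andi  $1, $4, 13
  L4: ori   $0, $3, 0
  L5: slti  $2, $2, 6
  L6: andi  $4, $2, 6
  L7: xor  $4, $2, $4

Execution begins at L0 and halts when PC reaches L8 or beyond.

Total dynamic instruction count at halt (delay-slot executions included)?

PC=0  xor  $2, $0, $4        | $0=0 $1=7 $2=10 $3=5 $4=10
PC=1  ori   $1, $4, 8        | $0=0 $1=10 $2=10 $3=5 $4=10
PC=2  beq  $1, $4, L5        | $0=0 $1=10 $2=10 $3=5 $4=10  [TAKEN]
PC=3  andi  $1, $4, 13       | $0=0 $1=8 $2=10 $3=5 $4=10
PC=5  slti  $2, $2, 6        | $0=0 $1=8 $2=0 $3=5 $4=10
PC=6  andi  $4, $2, 6        | $0=0 $1=8 $2=0 $3=5 $4=0
PC=7  xor  $4, $2, $4        | $0=0 $1=8 $2=0 $3=5 $4=0

7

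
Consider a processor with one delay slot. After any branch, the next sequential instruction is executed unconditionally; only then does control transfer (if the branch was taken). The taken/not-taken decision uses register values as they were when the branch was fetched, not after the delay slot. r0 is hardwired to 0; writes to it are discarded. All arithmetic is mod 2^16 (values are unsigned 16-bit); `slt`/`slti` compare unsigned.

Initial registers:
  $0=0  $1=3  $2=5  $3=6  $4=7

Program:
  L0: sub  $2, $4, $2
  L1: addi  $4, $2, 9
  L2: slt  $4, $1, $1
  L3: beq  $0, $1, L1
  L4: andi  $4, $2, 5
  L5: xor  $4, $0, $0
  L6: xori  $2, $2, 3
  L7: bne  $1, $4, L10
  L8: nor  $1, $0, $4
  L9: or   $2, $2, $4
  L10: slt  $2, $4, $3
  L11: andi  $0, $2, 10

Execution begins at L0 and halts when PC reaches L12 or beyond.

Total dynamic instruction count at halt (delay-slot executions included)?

11

#0 sub  $2, $4, $2 ; 0/3/2/6/7
#1 addi  $4, $2, 9 ; 0/3/2/6/11
#2 slt  $4, $1, $1 ; 0/3/2/6/0
#3 beq  $0, $1, L1 ; 0/3/2/6/0 ; →fallthru
#4 andi  $4, $2, 5 ; 0/3/2/6/0
#5 xor  $4, $0, $0 ; 0/3/2/6/0
#6 xori  $2, $2, 3 ; 0/3/1/6/0
#7 bne  $1, $4, L10 ; 0/3/1/6/0 ; →target
#8 nor  $1, $0, $4 ; 0/65535/1/6/0
#10 slt  $2, $4, $3 ; 0/65535/1/6/0
#11 andi  $0, $2, 10 ; 0/65535/1/6/0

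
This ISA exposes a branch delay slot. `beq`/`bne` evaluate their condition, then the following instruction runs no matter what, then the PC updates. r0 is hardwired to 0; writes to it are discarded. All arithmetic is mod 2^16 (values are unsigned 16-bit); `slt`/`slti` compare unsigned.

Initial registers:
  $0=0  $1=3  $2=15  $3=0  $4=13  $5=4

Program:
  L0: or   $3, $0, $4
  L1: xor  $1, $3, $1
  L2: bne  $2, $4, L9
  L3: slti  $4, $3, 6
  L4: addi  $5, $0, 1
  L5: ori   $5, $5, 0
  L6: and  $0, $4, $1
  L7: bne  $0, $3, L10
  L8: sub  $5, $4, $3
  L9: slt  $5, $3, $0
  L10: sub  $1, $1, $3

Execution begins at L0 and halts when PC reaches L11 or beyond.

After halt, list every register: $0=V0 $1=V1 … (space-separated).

PC=0  or   $3, $0, $4        | $0=0 $1=3 $2=15 $3=13 $4=13 $5=4
PC=1  xor  $1, $3, $1        | $0=0 $1=14 $2=15 $3=13 $4=13 $5=4
PC=2  bne  $2, $4, L9        | $0=0 $1=14 $2=15 $3=13 $4=13 $5=4  [TAKEN]
PC=3  slti  $4, $3, 6        | $0=0 $1=14 $2=15 $3=13 $4=0 $5=4
PC=9  slt  $5, $3, $0        | $0=0 $1=14 $2=15 $3=13 $4=0 $5=0
PC=10 sub  $1, $1, $3        | $0=0 $1=1 $2=15 $3=13 $4=0 $5=0

$0=0 $1=1 $2=15 $3=13 $4=0 $5=0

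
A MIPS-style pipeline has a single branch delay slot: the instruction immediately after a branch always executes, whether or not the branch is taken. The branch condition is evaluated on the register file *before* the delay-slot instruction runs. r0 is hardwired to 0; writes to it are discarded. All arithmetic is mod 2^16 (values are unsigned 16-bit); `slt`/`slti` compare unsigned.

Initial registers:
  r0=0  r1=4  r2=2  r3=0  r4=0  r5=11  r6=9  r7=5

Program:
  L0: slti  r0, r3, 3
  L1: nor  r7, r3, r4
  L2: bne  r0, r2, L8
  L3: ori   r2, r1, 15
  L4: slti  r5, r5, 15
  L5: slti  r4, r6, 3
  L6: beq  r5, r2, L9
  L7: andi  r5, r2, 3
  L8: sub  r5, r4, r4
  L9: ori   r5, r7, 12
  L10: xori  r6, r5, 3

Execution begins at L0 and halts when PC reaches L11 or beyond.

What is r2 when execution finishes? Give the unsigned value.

15

PC=0  slti  r0, r3, 3        | r0=0 r1=4 r2=2 r3=0 r4=0 r5=11 r6=9 r7=5
PC=1  nor  r7, r3, r4        | r0=0 r1=4 r2=2 r3=0 r4=0 r5=11 r6=9 r7=65535
PC=2  bne  r0, r2, L8        | r0=0 r1=4 r2=2 r3=0 r4=0 r5=11 r6=9 r7=65535  [TAKEN]
PC=3  ori   r2, r1, 15       | r0=0 r1=4 r2=15 r3=0 r4=0 r5=11 r6=9 r7=65535
PC=8  sub  r5, r4, r4        | r0=0 r1=4 r2=15 r3=0 r4=0 r5=0 r6=9 r7=65535
PC=9  ori   r5, r7, 12       | r0=0 r1=4 r2=15 r3=0 r4=0 r5=65535 r6=9 r7=65535
PC=10 xori  r6, r5, 3        | r0=0 r1=4 r2=15 r3=0 r4=0 r5=65535 r6=65532 r7=65535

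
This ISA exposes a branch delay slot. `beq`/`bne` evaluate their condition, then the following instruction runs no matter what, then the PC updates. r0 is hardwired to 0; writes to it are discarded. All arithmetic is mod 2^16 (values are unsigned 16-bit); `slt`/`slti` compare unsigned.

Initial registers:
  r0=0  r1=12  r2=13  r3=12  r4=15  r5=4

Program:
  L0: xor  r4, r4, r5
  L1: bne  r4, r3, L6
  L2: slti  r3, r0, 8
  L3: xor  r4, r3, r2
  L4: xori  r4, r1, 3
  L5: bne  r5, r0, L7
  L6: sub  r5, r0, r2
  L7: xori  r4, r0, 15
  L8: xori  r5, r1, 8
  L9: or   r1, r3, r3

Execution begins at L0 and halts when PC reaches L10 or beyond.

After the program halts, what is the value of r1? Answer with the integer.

[0] xor  r4, r4, r5  →  {r0:0, r1:12, r2:13, r3:12, r4:11, r5:4}
[1] bne  r4, r3, L6  →  {r0:0, r1:12, r2:13, r3:12, r4:11, r5:4}  ⟨branch taken⟩
[2] slti  r3, r0, 8  →  {r0:0, r1:12, r2:13, r3:1, r4:11, r5:4}
[6] sub  r5, r0, r2  →  {r0:0, r1:12, r2:13, r3:1, r4:11, r5:65523}
[7] xori  r4, r0, 15  →  {r0:0, r1:12, r2:13, r3:1, r4:15, r5:65523}
[8] xori  r5, r1, 8  →  {r0:0, r1:12, r2:13, r3:1, r4:15, r5:4}
[9] or   r1, r3, r3  →  {r0:0, r1:1, r2:13, r3:1, r4:15, r5:4}

1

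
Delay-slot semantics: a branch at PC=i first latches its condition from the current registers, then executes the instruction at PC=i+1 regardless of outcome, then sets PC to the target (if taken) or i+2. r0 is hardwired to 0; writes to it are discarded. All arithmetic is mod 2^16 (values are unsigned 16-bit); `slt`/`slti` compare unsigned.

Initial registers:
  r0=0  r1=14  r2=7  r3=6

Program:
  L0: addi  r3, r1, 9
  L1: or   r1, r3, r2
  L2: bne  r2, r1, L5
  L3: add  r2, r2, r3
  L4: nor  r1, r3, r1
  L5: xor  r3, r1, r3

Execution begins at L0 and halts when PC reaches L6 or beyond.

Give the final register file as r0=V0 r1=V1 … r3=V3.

r0=0 r1=23 r2=30 r3=0

PC=0  addi  r3, r1, 9        | r0=0 r1=14 r2=7 r3=23
PC=1  or   r1, r3, r2        | r0=0 r1=23 r2=7 r3=23
PC=2  bne  r2, r1, L5        | r0=0 r1=23 r2=7 r3=23  [TAKEN]
PC=3  add  r2, r2, r3        | r0=0 r1=23 r2=30 r3=23
PC=5  xor  r3, r1, r3        | r0=0 r1=23 r2=30 r3=0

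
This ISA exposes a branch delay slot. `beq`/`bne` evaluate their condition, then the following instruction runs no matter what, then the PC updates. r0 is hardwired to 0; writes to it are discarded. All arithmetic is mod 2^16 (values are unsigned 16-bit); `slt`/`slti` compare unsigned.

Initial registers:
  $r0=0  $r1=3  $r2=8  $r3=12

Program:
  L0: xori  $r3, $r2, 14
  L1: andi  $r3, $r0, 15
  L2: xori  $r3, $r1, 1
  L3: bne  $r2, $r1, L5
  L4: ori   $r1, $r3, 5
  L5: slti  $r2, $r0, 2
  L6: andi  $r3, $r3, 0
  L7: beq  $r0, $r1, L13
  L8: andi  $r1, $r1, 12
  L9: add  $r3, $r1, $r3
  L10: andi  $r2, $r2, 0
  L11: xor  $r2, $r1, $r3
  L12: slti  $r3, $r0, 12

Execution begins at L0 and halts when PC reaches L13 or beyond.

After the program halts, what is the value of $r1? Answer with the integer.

4

  step pc=0: xori  $r3, $r2, 14  regs=(0,3,8,6)
  step pc=1: andi  $r3, $r0, 15  regs=(0,3,8,0)
  step pc=2: xori  $r3, $r1, 1  regs=(0,3,8,2)
  step pc=3: bne  $r2, $r1, L5  cond=T  regs=(0,3,8,2)
  step pc=4: ori   $r1, $r3, 5  regs=(0,7,8,2)
  step pc=5: slti  $r2, $r0, 2  regs=(0,7,1,2)
  step pc=6: andi  $r3, $r3, 0  regs=(0,7,1,0)
  step pc=7: beq  $r0, $r1, L13  cond=F  regs=(0,7,1,0)
  step pc=8: andi  $r1, $r1, 12  regs=(0,4,1,0)
  step pc=9: add  $r3, $r1, $r3  regs=(0,4,1,4)
  step pc=10: andi  $r2, $r2, 0  regs=(0,4,0,4)
  step pc=11: xor  $r2, $r1, $r3  regs=(0,4,0,4)
  step pc=12: slti  $r3, $r0, 12  regs=(0,4,0,1)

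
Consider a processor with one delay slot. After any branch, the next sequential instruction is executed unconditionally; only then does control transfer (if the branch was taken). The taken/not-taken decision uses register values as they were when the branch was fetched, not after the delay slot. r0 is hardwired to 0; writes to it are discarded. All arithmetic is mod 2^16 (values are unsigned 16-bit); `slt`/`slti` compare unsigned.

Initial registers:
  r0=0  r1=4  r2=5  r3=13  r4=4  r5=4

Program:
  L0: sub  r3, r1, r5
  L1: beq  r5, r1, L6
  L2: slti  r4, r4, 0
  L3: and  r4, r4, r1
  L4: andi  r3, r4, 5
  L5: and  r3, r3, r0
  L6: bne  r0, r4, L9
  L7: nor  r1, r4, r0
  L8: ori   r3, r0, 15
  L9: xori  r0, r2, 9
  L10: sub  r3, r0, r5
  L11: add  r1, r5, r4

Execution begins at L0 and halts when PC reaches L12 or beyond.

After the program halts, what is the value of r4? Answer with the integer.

0

PC=0  sub  r3, r1, r5        | r0=0 r1=4 r2=5 r3=0 r4=4 r5=4
PC=1  beq  r5, r1, L6        | r0=0 r1=4 r2=5 r3=0 r4=4 r5=4  [TAKEN]
PC=2  slti  r4, r4, 0        | r0=0 r1=4 r2=5 r3=0 r4=0 r5=4
PC=6  bne  r0, r4, L9        | r0=0 r1=4 r2=5 r3=0 r4=0 r5=4  [not taken]
PC=7  nor  r1, r4, r0        | r0=0 r1=65535 r2=5 r3=0 r4=0 r5=4
PC=8  ori   r3, r0, 15       | r0=0 r1=65535 r2=5 r3=15 r4=0 r5=4
PC=9  xori  r0, r2, 9        | r0=0 r1=65535 r2=5 r3=15 r4=0 r5=4
PC=10 sub  r3, r0, r5        | r0=0 r1=65535 r2=5 r3=65532 r4=0 r5=4
PC=11 add  r1, r5, r4        | r0=0 r1=4 r2=5 r3=65532 r4=0 r5=4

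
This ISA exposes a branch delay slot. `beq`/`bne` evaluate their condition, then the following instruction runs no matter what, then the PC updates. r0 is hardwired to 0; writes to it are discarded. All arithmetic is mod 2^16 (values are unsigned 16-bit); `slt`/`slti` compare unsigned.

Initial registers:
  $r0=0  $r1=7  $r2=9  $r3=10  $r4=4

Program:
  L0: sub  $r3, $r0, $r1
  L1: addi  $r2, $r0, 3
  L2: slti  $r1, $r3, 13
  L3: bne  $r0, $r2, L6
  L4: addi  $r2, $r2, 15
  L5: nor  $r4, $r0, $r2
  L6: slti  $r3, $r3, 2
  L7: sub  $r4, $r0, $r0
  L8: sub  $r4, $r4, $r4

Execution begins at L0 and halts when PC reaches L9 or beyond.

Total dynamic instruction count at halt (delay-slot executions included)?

#0 sub  $r3, $r0, $r1 ; 0/7/9/65529/4
#1 addi  $r2, $r0, 3 ; 0/7/3/65529/4
#2 slti  $r1, $r3, 13 ; 0/0/3/65529/4
#3 bne  $r0, $r2, L6 ; 0/0/3/65529/4 ; →target
#4 addi  $r2, $r2, 15 ; 0/0/18/65529/4
#6 slti  $r3, $r3, 2 ; 0/0/18/0/4
#7 sub  $r4, $r0, $r0 ; 0/0/18/0/0
#8 sub  $r4, $r4, $r4 ; 0/0/18/0/0

8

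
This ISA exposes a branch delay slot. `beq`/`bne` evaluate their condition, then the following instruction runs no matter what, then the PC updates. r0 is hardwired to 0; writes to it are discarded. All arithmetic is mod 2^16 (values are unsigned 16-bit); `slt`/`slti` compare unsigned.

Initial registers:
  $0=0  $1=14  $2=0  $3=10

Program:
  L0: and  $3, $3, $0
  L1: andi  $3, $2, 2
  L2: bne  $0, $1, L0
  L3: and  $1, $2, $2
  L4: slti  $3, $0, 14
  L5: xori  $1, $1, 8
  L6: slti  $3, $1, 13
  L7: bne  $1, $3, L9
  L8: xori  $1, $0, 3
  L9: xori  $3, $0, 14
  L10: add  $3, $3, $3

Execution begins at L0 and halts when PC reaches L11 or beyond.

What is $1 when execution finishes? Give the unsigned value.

  step pc=0: and  $3, $3, $0  regs=(0,14,0,0)
  step pc=1: andi  $3, $2, 2  regs=(0,14,0,0)
  step pc=2: bne  $0, $1, L0  cond=T  regs=(0,14,0,0)
  step pc=3: and  $1, $2, $2  regs=(0,0,0,0)
  step pc=0: and  $3, $3, $0  regs=(0,0,0,0)
  step pc=1: andi  $3, $2, 2  regs=(0,0,0,0)
  step pc=2: bne  $0, $1, L0  cond=F  regs=(0,0,0,0)
  step pc=3: and  $1, $2, $2  regs=(0,0,0,0)
  step pc=4: slti  $3, $0, 14  regs=(0,0,0,1)
  step pc=5: xori  $1, $1, 8  regs=(0,8,0,1)
  step pc=6: slti  $3, $1, 13  regs=(0,8,0,1)
  step pc=7: bne  $1, $3, L9  cond=T  regs=(0,8,0,1)
  step pc=8: xori  $1, $0, 3  regs=(0,3,0,1)
  step pc=9: xori  $3, $0, 14  regs=(0,3,0,14)
  step pc=10: add  $3, $3, $3  regs=(0,3,0,28)

3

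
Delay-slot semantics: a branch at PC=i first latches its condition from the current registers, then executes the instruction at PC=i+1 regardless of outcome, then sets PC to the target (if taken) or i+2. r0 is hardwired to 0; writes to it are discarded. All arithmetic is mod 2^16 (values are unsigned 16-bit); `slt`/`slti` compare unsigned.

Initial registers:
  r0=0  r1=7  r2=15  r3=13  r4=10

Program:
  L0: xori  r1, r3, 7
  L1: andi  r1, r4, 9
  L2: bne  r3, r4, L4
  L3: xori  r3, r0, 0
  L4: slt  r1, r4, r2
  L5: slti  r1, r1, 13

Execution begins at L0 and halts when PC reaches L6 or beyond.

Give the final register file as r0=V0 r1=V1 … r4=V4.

r0=0 r1=1 r2=15 r3=0 r4=10

[0] xori  r1, r3, 7  →  {r0:0, r1:10, r2:15, r3:13, r4:10}
[1] andi  r1, r4, 9  →  {r0:0, r1:8, r2:15, r3:13, r4:10}
[2] bne  r3, r4, L4  →  {r0:0, r1:8, r2:15, r3:13, r4:10}  ⟨branch taken⟩
[3] xori  r3, r0, 0  →  {r0:0, r1:8, r2:15, r3:0, r4:10}
[4] slt  r1, r4, r2  →  {r0:0, r1:1, r2:15, r3:0, r4:10}
[5] slti  r1, r1, 13  →  {r0:0, r1:1, r2:15, r3:0, r4:10}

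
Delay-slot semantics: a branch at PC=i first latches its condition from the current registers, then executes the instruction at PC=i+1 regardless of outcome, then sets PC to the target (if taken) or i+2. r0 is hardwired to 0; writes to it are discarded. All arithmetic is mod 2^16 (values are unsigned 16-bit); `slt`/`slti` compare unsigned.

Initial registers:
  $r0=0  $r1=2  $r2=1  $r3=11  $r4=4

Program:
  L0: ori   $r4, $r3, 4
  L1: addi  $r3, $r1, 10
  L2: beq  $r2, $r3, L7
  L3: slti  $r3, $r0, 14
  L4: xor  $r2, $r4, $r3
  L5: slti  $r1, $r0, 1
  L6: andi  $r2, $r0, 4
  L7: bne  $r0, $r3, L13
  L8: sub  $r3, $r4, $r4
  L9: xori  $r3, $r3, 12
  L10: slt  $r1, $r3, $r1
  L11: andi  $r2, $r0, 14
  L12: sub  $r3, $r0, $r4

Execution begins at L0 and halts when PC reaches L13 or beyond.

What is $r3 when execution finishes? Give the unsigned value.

[0] ori   $r4, $r3, 4  →  {$r0:0, $r1:2, $r2:1, $r3:11, $r4:15}
[1] addi  $r3, $r1, 10  →  {$r0:0, $r1:2, $r2:1, $r3:12, $r4:15}
[2] beq  $r2, $r3, L7  →  {$r0:0, $r1:2, $r2:1, $r3:12, $r4:15}  ⟨branch fallthrough⟩
[3] slti  $r3, $r0, 14  →  {$r0:0, $r1:2, $r2:1, $r3:1, $r4:15}
[4] xor  $r2, $r4, $r3  →  {$r0:0, $r1:2, $r2:14, $r3:1, $r4:15}
[5] slti  $r1, $r0, 1  →  {$r0:0, $r1:1, $r2:14, $r3:1, $r4:15}
[6] andi  $r2, $r0, 4  →  {$r0:0, $r1:1, $r2:0, $r3:1, $r4:15}
[7] bne  $r0, $r3, L13  →  {$r0:0, $r1:1, $r2:0, $r3:1, $r4:15}  ⟨branch taken⟩
[8] sub  $r3, $r4, $r4  →  {$r0:0, $r1:1, $r2:0, $r3:0, $r4:15}

0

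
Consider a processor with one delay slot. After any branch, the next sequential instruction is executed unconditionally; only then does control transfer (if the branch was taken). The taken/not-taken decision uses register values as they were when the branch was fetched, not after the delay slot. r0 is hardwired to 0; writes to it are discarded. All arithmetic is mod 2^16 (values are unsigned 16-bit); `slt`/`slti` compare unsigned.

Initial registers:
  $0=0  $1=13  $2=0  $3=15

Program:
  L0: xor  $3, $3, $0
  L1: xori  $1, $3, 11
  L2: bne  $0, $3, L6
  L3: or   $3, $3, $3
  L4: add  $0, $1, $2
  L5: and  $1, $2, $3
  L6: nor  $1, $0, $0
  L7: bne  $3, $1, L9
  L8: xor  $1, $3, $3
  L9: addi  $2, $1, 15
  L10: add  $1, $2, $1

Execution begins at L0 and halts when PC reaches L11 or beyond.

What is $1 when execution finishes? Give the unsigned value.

PC=0  xor  $3, $3, $0        | $0=0 $1=13 $2=0 $3=15
PC=1  xori  $1, $3, 11       | $0=0 $1=4 $2=0 $3=15
PC=2  bne  $0, $3, L6        | $0=0 $1=4 $2=0 $3=15  [TAKEN]
PC=3  or   $3, $3, $3        | $0=0 $1=4 $2=0 $3=15
PC=6  nor  $1, $0, $0        | $0=0 $1=65535 $2=0 $3=15
PC=7  bne  $3, $1, L9        | $0=0 $1=65535 $2=0 $3=15  [TAKEN]
PC=8  xor  $1, $3, $3        | $0=0 $1=0 $2=0 $3=15
PC=9  addi  $2, $1, 15       | $0=0 $1=0 $2=15 $3=15
PC=10 add  $1, $2, $1        | $0=0 $1=15 $2=15 $3=15

15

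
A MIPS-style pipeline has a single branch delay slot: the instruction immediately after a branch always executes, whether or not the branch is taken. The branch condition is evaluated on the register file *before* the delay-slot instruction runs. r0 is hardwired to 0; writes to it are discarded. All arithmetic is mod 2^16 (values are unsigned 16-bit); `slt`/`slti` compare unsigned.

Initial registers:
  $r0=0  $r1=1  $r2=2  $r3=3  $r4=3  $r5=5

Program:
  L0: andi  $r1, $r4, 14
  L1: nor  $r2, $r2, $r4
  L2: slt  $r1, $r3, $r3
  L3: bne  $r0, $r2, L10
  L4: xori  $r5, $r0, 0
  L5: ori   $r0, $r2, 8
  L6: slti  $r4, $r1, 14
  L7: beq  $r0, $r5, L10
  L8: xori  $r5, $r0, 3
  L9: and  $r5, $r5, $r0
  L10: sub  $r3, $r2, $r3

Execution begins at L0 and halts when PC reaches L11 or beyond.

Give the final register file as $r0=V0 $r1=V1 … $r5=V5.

PC=0  andi  $r1, $r4, 14     | $r0=0 $r1=2 $r2=2 $r3=3 $r4=3 $r5=5
PC=1  nor  $r2, $r2, $r4     | $r0=0 $r1=2 $r2=65532 $r3=3 $r4=3 $r5=5
PC=2  slt  $r1, $r3, $r3     | $r0=0 $r1=0 $r2=65532 $r3=3 $r4=3 $r5=5
PC=3  bne  $r0, $r2, L10     | $r0=0 $r1=0 $r2=65532 $r3=3 $r4=3 $r5=5  [TAKEN]
PC=4  xori  $r5, $r0, 0      | $r0=0 $r1=0 $r2=65532 $r3=3 $r4=3 $r5=0
PC=10 sub  $r3, $r2, $r3     | $r0=0 $r1=0 $r2=65532 $r3=65529 $r4=3 $r5=0

$r0=0 $r1=0 $r2=65532 $r3=65529 $r4=3 $r5=0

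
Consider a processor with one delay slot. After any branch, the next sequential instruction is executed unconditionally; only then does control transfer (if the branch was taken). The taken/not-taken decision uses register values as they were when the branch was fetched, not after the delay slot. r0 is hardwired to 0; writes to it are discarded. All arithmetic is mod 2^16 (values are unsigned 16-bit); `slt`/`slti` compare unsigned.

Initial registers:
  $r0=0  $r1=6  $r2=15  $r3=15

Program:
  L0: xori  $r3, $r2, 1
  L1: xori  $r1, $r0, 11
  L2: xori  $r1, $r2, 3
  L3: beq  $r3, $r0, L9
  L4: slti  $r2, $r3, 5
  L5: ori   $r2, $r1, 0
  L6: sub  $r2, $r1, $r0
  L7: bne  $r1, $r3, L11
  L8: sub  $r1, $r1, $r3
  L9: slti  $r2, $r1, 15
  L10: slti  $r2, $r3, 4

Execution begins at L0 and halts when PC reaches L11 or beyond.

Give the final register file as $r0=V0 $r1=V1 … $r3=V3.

  step pc=0: xori  $r3, $r2, 1  regs=(0,6,15,14)
  step pc=1: xori  $r1, $r0, 11  regs=(0,11,15,14)
  step pc=2: xori  $r1, $r2, 3  regs=(0,12,15,14)
  step pc=3: beq  $r3, $r0, L9  cond=F  regs=(0,12,15,14)
  step pc=4: slti  $r2, $r3, 5  regs=(0,12,0,14)
  step pc=5: ori   $r2, $r1, 0  regs=(0,12,12,14)
  step pc=6: sub  $r2, $r1, $r0  regs=(0,12,12,14)
  step pc=7: bne  $r1, $r3, L11  cond=T  regs=(0,12,12,14)
  step pc=8: sub  $r1, $r1, $r3  regs=(0,65534,12,14)

$r0=0 $r1=65534 $r2=12 $r3=14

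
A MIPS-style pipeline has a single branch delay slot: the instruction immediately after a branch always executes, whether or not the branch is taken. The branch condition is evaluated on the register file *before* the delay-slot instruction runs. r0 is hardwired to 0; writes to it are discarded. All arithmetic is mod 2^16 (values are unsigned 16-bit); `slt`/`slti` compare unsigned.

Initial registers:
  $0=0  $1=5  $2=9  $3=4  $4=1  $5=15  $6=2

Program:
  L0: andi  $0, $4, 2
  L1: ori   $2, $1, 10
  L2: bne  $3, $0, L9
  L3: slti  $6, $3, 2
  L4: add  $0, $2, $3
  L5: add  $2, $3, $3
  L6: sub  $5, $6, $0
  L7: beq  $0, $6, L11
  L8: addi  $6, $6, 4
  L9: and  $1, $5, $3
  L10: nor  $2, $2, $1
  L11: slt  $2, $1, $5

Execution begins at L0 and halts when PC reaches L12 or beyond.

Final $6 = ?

0

[0] andi  $0, $4, 2  →  {$0:0, $1:5, $2:9, $3:4, $4:1, $5:15, $6:2}
[1] ori   $2, $1, 10  →  {$0:0, $1:5, $2:15, $3:4, $4:1, $5:15, $6:2}
[2] bne  $3, $0, L9  →  {$0:0, $1:5, $2:15, $3:4, $4:1, $5:15, $6:2}  ⟨branch taken⟩
[3] slti  $6, $3, 2  →  {$0:0, $1:5, $2:15, $3:4, $4:1, $5:15, $6:0}
[9] and  $1, $5, $3  →  {$0:0, $1:4, $2:15, $3:4, $4:1, $5:15, $6:0}
[10] nor  $2, $2, $1  →  {$0:0, $1:4, $2:65520, $3:4, $4:1, $5:15, $6:0}
[11] slt  $2, $1, $5  →  {$0:0, $1:4, $2:1, $3:4, $4:1, $5:15, $6:0}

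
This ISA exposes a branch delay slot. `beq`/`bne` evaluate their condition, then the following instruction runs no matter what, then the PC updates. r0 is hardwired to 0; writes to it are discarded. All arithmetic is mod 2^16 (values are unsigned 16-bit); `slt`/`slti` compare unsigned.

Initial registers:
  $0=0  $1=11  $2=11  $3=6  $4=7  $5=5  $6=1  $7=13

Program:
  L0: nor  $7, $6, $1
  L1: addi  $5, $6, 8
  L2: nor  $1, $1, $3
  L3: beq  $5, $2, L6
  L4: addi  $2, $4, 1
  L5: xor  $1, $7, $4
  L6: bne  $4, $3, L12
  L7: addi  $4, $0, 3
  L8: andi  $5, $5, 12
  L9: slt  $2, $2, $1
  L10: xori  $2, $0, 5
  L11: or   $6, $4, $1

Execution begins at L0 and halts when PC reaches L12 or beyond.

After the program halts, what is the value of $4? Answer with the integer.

3

PC=0  nor  $7, $6, $1        | $0=0 $1=11 $2=11 $3=6 $4=7 $5=5 $6=1 $7=65524
PC=1  addi  $5, $6, 8        | $0=0 $1=11 $2=11 $3=6 $4=7 $5=9 $6=1 $7=65524
PC=2  nor  $1, $1, $3        | $0=0 $1=65520 $2=11 $3=6 $4=7 $5=9 $6=1 $7=65524
PC=3  beq  $5, $2, L6        | $0=0 $1=65520 $2=11 $3=6 $4=7 $5=9 $6=1 $7=65524  [not taken]
PC=4  addi  $2, $4, 1        | $0=0 $1=65520 $2=8 $3=6 $4=7 $5=9 $6=1 $7=65524
PC=5  xor  $1, $7, $4        | $0=0 $1=65523 $2=8 $3=6 $4=7 $5=9 $6=1 $7=65524
PC=6  bne  $4, $3, L12       | $0=0 $1=65523 $2=8 $3=6 $4=7 $5=9 $6=1 $7=65524  [TAKEN]
PC=7  addi  $4, $0, 3        | $0=0 $1=65523 $2=8 $3=6 $4=3 $5=9 $6=1 $7=65524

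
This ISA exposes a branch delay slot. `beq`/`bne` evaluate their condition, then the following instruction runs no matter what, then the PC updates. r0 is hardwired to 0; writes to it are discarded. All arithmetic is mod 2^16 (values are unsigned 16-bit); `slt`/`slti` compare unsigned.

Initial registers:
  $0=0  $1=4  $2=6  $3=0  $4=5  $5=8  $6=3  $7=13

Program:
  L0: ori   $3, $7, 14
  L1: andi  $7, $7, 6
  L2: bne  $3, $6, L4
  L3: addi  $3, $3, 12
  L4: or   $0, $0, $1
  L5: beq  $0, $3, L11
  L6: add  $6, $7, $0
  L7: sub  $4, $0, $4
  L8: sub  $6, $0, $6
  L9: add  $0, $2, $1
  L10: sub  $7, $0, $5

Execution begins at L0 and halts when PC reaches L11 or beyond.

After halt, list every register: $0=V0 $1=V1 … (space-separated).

  step pc=0: ori   $3, $7, 14  regs=(0,4,6,15,5,8,3,13)
  step pc=1: andi  $7, $7, 6  regs=(0,4,6,15,5,8,3,4)
  step pc=2: bne  $3, $6, L4  cond=T  regs=(0,4,6,15,5,8,3,4)
  step pc=3: addi  $3, $3, 12  regs=(0,4,6,27,5,8,3,4)
  step pc=4: or   $0, $0, $1  regs=(0,4,6,27,5,8,3,4)
  step pc=5: beq  $0, $3, L11  cond=F  regs=(0,4,6,27,5,8,3,4)
  step pc=6: add  $6, $7, $0  regs=(0,4,6,27,5,8,4,4)
  step pc=7: sub  $4, $0, $4  regs=(0,4,6,27,65531,8,4,4)
  step pc=8: sub  $6, $0, $6  regs=(0,4,6,27,65531,8,65532,4)
  step pc=9: add  $0, $2, $1  regs=(0,4,6,27,65531,8,65532,4)
  step pc=10: sub  $7, $0, $5  regs=(0,4,6,27,65531,8,65532,65528)

$0=0 $1=4 $2=6 $3=27 $4=65531 $5=8 $6=65532 $7=65528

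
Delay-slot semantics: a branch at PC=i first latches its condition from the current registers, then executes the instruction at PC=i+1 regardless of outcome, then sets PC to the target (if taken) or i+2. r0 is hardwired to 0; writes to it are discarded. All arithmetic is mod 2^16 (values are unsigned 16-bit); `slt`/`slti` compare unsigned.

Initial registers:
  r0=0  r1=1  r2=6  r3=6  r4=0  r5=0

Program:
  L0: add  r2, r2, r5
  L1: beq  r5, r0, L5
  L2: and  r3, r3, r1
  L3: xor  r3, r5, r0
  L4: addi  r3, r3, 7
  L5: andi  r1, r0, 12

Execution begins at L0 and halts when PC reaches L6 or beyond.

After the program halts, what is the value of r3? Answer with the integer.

0

PC=0  add  r2, r2, r5        | r0=0 r1=1 r2=6 r3=6 r4=0 r5=0
PC=1  beq  r5, r0, L5        | r0=0 r1=1 r2=6 r3=6 r4=0 r5=0  [TAKEN]
PC=2  and  r3, r3, r1        | r0=0 r1=1 r2=6 r3=0 r4=0 r5=0
PC=5  andi  r1, r0, 12       | r0=0 r1=0 r2=6 r3=0 r4=0 r5=0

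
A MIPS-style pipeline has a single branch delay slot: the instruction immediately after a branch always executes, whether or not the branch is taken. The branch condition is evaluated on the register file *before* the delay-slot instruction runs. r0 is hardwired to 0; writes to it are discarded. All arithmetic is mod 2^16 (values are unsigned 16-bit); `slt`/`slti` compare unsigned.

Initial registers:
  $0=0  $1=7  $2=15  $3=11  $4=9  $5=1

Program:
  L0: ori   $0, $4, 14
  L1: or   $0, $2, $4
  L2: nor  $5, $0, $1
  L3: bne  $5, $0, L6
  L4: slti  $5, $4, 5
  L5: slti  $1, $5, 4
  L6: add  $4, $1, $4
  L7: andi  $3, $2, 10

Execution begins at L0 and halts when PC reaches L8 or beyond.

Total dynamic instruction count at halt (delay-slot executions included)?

[0] ori   $0, $4, 14  →  {$0:0, $1:7, $2:15, $3:11, $4:9, $5:1}
[1] or   $0, $2, $4  →  {$0:0, $1:7, $2:15, $3:11, $4:9, $5:1}
[2] nor  $5, $0, $1  →  {$0:0, $1:7, $2:15, $3:11, $4:9, $5:65528}
[3] bne  $5, $0, L6  →  {$0:0, $1:7, $2:15, $3:11, $4:9, $5:65528}  ⟨branch taken⟩
[4] slti  $5, $4, 5  →  {$0:0, $1:7, $2:15, $3:11, $4:9, $5:0}
[6] add  $4, $1, $4  →  {$0:0, $1:7, $2:15, $3:11, $4:16, $5:0}
[7] andi  $3, $2, 10  →  {$0:0, $1:7, $2:15, $3:10, $4:16, $5:0}

7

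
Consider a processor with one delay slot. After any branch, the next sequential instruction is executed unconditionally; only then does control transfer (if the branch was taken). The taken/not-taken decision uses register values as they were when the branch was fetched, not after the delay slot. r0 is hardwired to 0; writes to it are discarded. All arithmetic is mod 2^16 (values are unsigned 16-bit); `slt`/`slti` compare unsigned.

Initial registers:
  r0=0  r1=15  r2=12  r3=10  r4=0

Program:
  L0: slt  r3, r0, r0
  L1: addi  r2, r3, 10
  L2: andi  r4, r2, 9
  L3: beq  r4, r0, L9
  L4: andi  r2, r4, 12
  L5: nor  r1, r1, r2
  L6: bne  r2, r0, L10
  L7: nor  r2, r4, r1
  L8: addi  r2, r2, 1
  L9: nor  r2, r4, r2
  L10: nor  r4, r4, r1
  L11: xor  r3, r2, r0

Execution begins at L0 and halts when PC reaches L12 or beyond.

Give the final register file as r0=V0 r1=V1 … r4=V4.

[0] slt  r3, r0, r0  →  {r0:0, r1:15, r2:12, r3:0, r4:0}
[1] addi  r2, r3, 10  →  {r0:0, r1:15, r2:10, r3:0, r4:0}
[2] andi  r4, r2, 9  →  {r0:0, r1:15, r2:10, r3:0, r4:8}
[3] beq  r4, r0, L9  →  {r0:0, r1:15, r2:10, r3:0, r4:8}  ⟨branch fallthrough⟩
[4] andi  r2, r4, 12  →  {r0:0, r1:15, r2:8, r3:0, r4:8}
[5] nor  r1, r1, r2  →  {r0:0, r1:65520, r2:8, r3:0, r4:8}
[6] bne  r2, r0, L10  →  {r0:0, r1:65520, r2:8, r3:0, r4:8}  ⟨branch taken⟩
[7] nor  r2, r4, r1  →  {r0:0, r1:65520, r2:7, r3:0, r4:8}
[10] nor  r4, r4, r1  →  {r0:0, r1:65520, r2:7, r3:0, r4:7}
[11] xor  r3, r2, r0  →  {r0:0, r1:65520, r2:7, r3:7, r4:7}

r0=0 r1=65520 r2=7 r3=7 r4=7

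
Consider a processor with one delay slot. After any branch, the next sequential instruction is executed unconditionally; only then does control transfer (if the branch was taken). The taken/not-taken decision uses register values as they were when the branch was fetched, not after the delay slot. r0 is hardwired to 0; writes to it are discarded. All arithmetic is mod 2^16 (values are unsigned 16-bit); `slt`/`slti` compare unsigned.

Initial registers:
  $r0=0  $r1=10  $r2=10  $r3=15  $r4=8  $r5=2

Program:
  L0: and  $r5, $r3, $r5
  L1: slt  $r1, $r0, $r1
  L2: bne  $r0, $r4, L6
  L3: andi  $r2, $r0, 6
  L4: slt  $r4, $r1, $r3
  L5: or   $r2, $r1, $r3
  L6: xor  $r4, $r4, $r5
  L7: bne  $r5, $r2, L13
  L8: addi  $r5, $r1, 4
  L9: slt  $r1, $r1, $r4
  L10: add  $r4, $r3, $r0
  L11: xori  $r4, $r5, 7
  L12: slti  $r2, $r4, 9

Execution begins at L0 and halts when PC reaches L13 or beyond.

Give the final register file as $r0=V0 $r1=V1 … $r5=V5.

#0 and  $r5, $r3, $r5 ; 0/10/10/15/8/2
#1 slt  $r1, $r0, $r1 ; 0/1/10/15/8/2
#2 bne  $r0, $r4, L6 ; 0/1/10/15/8/2 ; →target
#3 andi  $r2, $r0, 6 ; 0/1/0/15/8/2
#6 xor  $r4, $r4, $r5 ; 0/1/0/15/10/2
#7 bne  $r5, $r2, L13 ; 0/1/0/15/10/2 ; →target
#8 addi  $r5, $r1, 4 ; 0/1/0/15/10/5

$r0=0 $r1=1 $r2=0 $r3=15 $r4=10 $r5=5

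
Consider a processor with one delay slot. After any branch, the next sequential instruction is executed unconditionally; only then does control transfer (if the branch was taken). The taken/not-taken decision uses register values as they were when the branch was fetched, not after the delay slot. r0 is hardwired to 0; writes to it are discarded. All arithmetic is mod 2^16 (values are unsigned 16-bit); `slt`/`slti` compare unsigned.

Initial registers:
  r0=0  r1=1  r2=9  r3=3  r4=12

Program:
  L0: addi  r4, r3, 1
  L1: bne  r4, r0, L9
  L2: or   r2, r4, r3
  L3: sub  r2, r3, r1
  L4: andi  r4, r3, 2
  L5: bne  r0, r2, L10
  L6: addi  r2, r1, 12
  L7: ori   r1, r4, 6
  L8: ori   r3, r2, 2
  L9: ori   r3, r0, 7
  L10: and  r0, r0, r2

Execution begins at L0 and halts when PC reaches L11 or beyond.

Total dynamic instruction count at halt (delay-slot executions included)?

[0] addi  r4, r3, 1  →  {r0:0, r1:1, r2:9, r3:3, r4:4}
[1] bne  r4, r0, L9  →  {r0:0, r1:1, r2:9, r3:3, r4:4}  ⟨branch taken⟩
[2] or   r2, r4, r3  →  {r0:0, r1:1, r2:7, r3:3, r4:4}
[9] ori   r3, r0, 7  →  {r0:0, r1:1, r2:7, r3:7, r4:4}
[10] and  r0, r0, r2  →  {r0:0, r1:1, r2:7, r3:7, r4:4}

5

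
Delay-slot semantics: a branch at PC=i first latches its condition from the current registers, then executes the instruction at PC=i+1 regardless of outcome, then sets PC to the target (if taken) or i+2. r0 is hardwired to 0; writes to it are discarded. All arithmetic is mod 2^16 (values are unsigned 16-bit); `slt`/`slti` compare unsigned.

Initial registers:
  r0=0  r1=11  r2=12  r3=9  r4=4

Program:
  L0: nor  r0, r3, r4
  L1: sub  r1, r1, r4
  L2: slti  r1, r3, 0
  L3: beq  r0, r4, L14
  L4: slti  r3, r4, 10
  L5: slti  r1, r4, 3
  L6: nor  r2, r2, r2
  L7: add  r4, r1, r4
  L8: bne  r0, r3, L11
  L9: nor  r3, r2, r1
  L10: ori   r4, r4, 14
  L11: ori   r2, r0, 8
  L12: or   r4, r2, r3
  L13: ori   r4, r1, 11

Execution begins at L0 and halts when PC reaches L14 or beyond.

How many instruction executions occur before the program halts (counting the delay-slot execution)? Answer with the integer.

PC=0  nor  r0, r3, r4        | r0=0 r1=11 r2=12 r3=9 r4=4
PC=1  sub  r1, r1, r4        | r0=0 r1=7 r2=12 r3=9 r4=4
PC=2  slti  r1, r3, 0        | r0=0 r1=0 r2=12 r3=9 r4=4
PC=3  beq  r0, r4, L14       | r0=0 r1=0 r2=12 r3=9 r4=4  [not taken]
PC=4  slti  r3, r4, 10       | r0=0 r1=0 r2=12 r3=1 r4=4
PC=5  slti  r1, r4, 3        | r0=0 r1=0 r2=12 r3=1 r4=4
PC=6  nor  r2, r2, r2        | r0=0 r1=0 r2=65523 r3=1 r4=4
PC=7  add  r4, r1, r4        | r0=0 r1=0 r2=65523 r3=1 r4=4
PC=8  bne  r0, r3, L11       | r0=0 r1=0 r2=65523 r3=1 r4=4  [TAKEN]
PC=9  nor  r3, r2, r1        | r0=0 r1=0 r2=65523 r3=12 r4=4
PC=11 ori   r2, r0, 8        | r0=0 r1=0 r2=8 r3=12 r4=4
PC=12 or   r4, r2, r3        | r0=0 r1=0 r2=8 r3=12 r4=12
PC=13 ori   r4, r1, 11       | r0=0 r1=0 r2=8 r3=12 r4=11

13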